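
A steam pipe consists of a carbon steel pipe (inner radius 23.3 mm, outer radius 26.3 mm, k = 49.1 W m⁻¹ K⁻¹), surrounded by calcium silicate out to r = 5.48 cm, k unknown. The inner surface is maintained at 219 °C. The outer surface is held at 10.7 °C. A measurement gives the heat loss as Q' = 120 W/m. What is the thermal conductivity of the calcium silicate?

ΣR = ΔT/Q' = |219 − 10.7|/120 = 1.736 m·K/W
Known resistances:
  R'_carbon steel = ln(0.0263/0.0233)/(2πk) = 0.1211/(2π·49.1) = 3.926×10^-4 m·K/W
R_calcium silicate = ΣR − ΣR_known = 1.736 − 3.926×10^-4 = 1.736 m·K/W
ln(r₂/r₁)/(2πk) = 1.736 ⇒ k = 0.7341/(2π·1.736) = 0.0673 W/m·K

k = 0.0673 W/m·K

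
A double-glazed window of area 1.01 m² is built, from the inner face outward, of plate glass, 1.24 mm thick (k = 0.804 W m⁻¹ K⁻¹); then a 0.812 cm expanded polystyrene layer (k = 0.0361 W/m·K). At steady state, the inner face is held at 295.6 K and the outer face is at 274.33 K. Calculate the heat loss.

Q = 94.9 W

Treat each layer as a resistance in series:
  R_plate glass = L/(kA) = 0.00124/(0.804·1.01) = 0.001527 K/W
  R_expanded polystyrene = L/(kA) = 0.00812/(0.0361·1.01) = 0.2227 K/W
ΣR = 0.001527 + 0.2227 = 0.2242 K/W
Q = ΔT/ΣR = (295.6 K − 274.33 K)/0.2242 = 94.9 W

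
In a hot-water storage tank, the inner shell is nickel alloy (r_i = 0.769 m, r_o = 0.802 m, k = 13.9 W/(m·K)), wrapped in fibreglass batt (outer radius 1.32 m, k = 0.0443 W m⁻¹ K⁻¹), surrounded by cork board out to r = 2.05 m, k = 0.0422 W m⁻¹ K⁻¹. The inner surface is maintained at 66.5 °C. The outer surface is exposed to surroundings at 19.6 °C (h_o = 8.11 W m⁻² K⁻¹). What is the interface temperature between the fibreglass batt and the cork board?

Resistance network (inner→outer):
  R_nickel alloy = (1/0.769 − 1/0.802)/(4πk) = 0.05351/(4π·13.9) = 3.063×10^-4 K/W
  R_fibreglass batt = (1/0.802 − 1/1.32)/(4πk) = 0.4893/(4π·0.0443) = 0.8790 K/W
  R_cork board = (1/1.32 − 1/2.05)/(4πk) = 0.2698/(4π·0.0422) = 0.5087 K/W
  R_conv,out = 1/(4πr²h) = 1/(4π·2.05²·8.11) = 0.002335 K/W
ΣR = 3.063×10^-4 + 0.8790 + 0.5087 + 0.002335 = 1.390 K/W
Q = ΔT/ΣR = (66.5 °C − 19.6 °C)/1.390 = 33.74 W
From the inner boundary to the fibreglass batt/cork board interface, ΣR_partial = 0.8793 K/W.
T_interface = T_in − Q·ΣR_partial = 66.5 °C − (33.74)(0.8793) = 36.8 °C

T = 36.8 °C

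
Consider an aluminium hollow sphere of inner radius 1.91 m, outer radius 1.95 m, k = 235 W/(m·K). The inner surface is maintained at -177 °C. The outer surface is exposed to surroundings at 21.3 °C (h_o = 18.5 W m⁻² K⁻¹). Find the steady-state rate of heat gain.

Series thermal resistances, inner to outer:
  R_aluminium = (1/1.91 − 1/1.95)/(4πk) = 0.01074/(4π·235) = 3.637×10^-6 K/W
  R_conv,out = 1/(4πr²h) = 1/(4π·1.95²·18.5) = 0.001131 K/W
ΣR = 3.637×10^-6 + 0.001131 = 0.001135 K/W
Q = ΔT/ΣR = (-177 °C − 21.3 °C)/0.001135 = -1.75×10^5 W
(Negative Q ⇒ heat flows inward; heat gain = 1.75×10^5 W.)

Q = 1.75×10^5 W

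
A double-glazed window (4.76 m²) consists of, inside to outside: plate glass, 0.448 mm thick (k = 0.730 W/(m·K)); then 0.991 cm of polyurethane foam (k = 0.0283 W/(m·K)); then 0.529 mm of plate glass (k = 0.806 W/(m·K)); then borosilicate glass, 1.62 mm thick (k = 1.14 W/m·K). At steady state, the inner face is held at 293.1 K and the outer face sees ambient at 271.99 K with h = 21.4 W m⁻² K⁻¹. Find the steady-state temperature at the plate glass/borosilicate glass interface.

Series thermal resistances, inner to outer:
  R_plate glass = L/(kA) = 4.48×10^-4/(0.730·4.76) = 1.289×10^-4 K/W
  R_polyurethane foam = L/(kA) = 0.00991/(0.0283·4.76) = 0.07357 K/W
  R_plate glass = L/(kA) = 5.29×10^-4/(0.806·4.76) = 1.379×10^-4 K/W
  R_borosilicate glass = L/(kA) = 0.00162/(1.14·4.76) = 2.985×10^-4 K/W
  R_conv,out = 1/(hA) = 1/(21.4·4.76) = 0.009817 K/W
ΣR = 1.289×10^-4 + 0.07357 + 1.379×10^-4 + 2.985×10^-4 + 0.009817 = 0.08395 K/W
Q = ΔT/ΣR = (293.1 K − 271.99 K)/0.08395 = 251.5 W
From the inner boundary to the plate glass/borosilicate glass interface, ΣR_partial = 0.07384 K/W.
T_interface = T_in − Q·ΣR_partial = 293.1 K − (251.5)(0.07384) = 274.53 K

T = 274.53 K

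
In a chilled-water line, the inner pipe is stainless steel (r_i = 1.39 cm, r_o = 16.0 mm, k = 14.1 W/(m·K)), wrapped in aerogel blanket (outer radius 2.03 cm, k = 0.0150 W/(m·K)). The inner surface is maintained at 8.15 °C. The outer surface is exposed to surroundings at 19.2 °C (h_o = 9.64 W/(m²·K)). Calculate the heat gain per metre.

Q' = 3.31 W/m

Resistance network (inner→outer):
  R'_stainless steel = ln(0.0160/0.0139)/(2πk) = 0.1407/(2π·14.1) = 0.001588 m·K/W
  R'_aerogel blanket = ln(0.0203/0.0160)/(2πk) = 0.2380/(2π·0.0150) = 2.526 m·K/W
  R'_conv,out = 1/(2πr h) = 1/(2π·0.0203·9.64) = 0.8133 m·K/W
ΣR = 0.001588 + 2.526 + 0.8133 = 3.341 m·K/W
Q' = ΔT/ΣR = (8.15 °C − 19.2 °C)/3.341 = -3.31 W/m
(Negative Q' ⇒ heat flows inward; heat gain = 3.31 W/m.)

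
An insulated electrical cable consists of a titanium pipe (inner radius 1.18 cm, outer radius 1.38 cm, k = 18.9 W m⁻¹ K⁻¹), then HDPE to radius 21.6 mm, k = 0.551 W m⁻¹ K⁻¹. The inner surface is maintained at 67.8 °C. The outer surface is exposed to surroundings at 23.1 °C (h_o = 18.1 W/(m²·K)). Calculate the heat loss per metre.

Q' = 83.1 W/m

Treat each layer as a resistance in series:
  R'_titanium = ln(0.0138/0.0118)/(2πk) = 0.1566/(2π·18.9) = 0.001318 m·K/W
  R'_HDPE = ln(0.0216/0.0138)/(2πk) = 0.4480/(2π·0.551) = 0.1294 m·K/W
  R'_conv,out = 1/(2πr h) = 1/(2π·0.0216·18.1) = 0.4071 m·K/W
ΣR = 0.001318 + 0.1294 + 0.4071 = 0.5378 m·K/W
Q' = ΔT/ΣR = (67.8 °C − 23.1 °C)/0.5378 = 83.1 W/m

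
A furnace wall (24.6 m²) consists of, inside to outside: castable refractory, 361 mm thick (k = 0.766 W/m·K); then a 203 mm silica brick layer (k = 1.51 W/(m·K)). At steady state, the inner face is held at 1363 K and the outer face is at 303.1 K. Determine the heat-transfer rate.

Q = 43.0 kW

Series thermal resistances, inner to outer:
  R_castable refractory = L/(kA) = 0.361/(0.766·24.6) = 0.01916 K/W
  R_silica brick = L/(kA) = 0.203/(1.51·24.6) = 0.005465 K/W
ΣR = 0.01916 + 0.005465 = 0.02463 K/W
Q = ΔT/ΣR = (1363 K − 303.1 K)/0.02463 = 43000 W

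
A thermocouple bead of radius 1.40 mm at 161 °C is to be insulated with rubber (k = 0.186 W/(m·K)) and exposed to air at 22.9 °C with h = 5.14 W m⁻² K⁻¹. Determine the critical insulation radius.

For a sphere, r_cr = 2k_ins/h = 2·0.186/5.14 = 0.0724 m = 7.24 cm

r_cr = 7.24 cm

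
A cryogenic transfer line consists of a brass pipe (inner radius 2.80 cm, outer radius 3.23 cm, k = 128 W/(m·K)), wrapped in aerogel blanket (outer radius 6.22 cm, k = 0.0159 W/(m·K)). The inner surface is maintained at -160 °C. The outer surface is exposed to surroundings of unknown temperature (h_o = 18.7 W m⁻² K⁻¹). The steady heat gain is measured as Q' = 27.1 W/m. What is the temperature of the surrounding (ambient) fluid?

Series resistances:
  R'_brass = ln(0.0323/0.0280)/(2πk) = 0.1429/(2π·128) = 1.776×10^-4 m·K/W
  R'_aerogel blanket = ln(0.0622/0.0323)/(2πk) = 0.6553/(2π·0.0159) = 6.559 m·K/W
  R'_conv,out = 1/(2πr h) = 1/(2π·0.0622·18.7) = 0.1368 m·K/W
ΣR = 6.696 m·K/W
ΔT = Q'·ΣR = 27.1 × 6.696 = 181.5 K
Heat flows inward, so T_out = T_in + ΔT = -160 + 181.5 = 21.5 °C

T_out = 21.5 °C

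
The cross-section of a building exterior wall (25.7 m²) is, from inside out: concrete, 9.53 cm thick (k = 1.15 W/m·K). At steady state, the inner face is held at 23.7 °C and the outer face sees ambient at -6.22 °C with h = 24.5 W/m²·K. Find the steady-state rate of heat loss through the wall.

Treat each layer as a resistance in series:
  R_concrete = L/(kA) = 0.0953/(1.15·25.7) = 0.003224 K/W
  R_conv,out = 1/(hA) = 1/(24.5·25.7) = 0.001588 K/W
ΣR = 0.003224 + 0.001588 = 0.004812 K/W
Q = ΔT/ΣR = (23.7 °C − -6.22 °C)/0.004812 = 6220 W

Q = 6.22 kW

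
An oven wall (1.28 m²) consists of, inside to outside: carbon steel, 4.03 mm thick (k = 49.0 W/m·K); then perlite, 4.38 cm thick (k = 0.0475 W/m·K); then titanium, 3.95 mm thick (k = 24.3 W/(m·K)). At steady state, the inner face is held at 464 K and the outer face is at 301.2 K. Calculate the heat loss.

Treat each layer as a resistance in series:
  R_carbon steel = L/(kA) = 0.00403/(49.0·1.28) = 6.425×10^-5 K/W
  R_perlite = L/(kA) = 0.0438/(0.0475·1.28) = 0.7204 K/W
  R_titanium = L/(kA) = 0.00395/(24.3·1.28) = 1.270×10^-4 K/W
ΣR = 6.425×10^-5 + 0.7204 + 1.270×10^-4 = 0.7206 K/W
Q = ΔT/ΣR = (464 K − 301.2 K)/0.7206 = 226 W

Q = 226 W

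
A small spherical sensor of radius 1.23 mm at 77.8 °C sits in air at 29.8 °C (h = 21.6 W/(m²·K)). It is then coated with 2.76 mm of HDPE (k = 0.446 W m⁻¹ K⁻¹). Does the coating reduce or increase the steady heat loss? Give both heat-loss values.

Critical radius for a sphere: r_cr = 2k/h = 0.0413 m = 4.13 cm.
Outer radius after coating: r₂ = 0.00123 + 0.00276 = 0.00399 m.
Since r₁ < r_cr and r₂ ≤ r_cr, the coating moves toward the maximum at r_cr — heat loss rises.
Bare: R = 1/(4πr₁²h) = 2435 K/W; Q = 48/2435 = 0.0197 W.
Coated: R = R_cond + R_conv = 331.8 K/W; Q = 48/331.8 = 0.145 W.

increases: 0.0197 → 0.145 W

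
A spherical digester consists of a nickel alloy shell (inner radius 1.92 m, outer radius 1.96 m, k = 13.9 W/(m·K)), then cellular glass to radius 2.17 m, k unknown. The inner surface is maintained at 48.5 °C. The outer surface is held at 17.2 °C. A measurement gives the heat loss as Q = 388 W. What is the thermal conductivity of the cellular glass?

k = 0.0487 W/m·K

ΣR = ΔT/Q = |48.5 − 17.2|/388 = 0.08067 K/W
Known resistances:
  R_nickel alloy = (1/1.92 − 1/1.96)/(4πk) = 0.01063/(4π·13.9) = 6.085×10^-5 K/W
R_cellular glass = ΣR − ΣR_known = 0.08067 − 6.085×10^-5 = 0.08061 K/W
(1/r₁−1/r₂)/(4πk) = 0.08061 ⇒ k = 0.04937/(4π·0.08061) = 0.0487 W/m·K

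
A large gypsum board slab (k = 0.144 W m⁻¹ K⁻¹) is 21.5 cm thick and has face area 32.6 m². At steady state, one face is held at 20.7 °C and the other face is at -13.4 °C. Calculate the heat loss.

Q = kA·ΔT/L = 0.144 × 32.6 × |20.7 °C − -13.4 °C| / 0.215 = 745 W

Q = 745 W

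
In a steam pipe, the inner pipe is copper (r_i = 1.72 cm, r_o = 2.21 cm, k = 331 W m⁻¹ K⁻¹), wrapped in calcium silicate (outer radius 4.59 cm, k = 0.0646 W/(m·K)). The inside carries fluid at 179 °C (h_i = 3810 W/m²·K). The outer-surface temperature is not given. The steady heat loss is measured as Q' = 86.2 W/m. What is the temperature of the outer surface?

Series resistances:
  R'_conv,in = 1/(2πr h) = 1/(2π·0.0172·3810) = 0.002429 m·K/W
  R'_copper = ln(0.0221/0.0172)/(2πk) = 0.2507/(2π·331) = 1.205×10^-4 m·K/W
  R'_calcium silicate = ln(0.0459/0.0221)/(2πk) = 0.7309/(2π·0.0646) = 1.801 m·K/W
ΣR = 1.803 m·K/W
ΔT = Q'·ΣR = 86.2 × 1.803 = 155.4 K
Heat flows outward, so T_out = T_in − ΔT = 179 − 155.4 = 23.6 °C

T_out = 23.6 °C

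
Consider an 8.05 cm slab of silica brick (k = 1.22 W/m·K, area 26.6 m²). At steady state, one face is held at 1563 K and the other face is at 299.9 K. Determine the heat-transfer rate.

Q = 5.09×10^5 W

Q = kA·ΔT/L = 1.22 × 26.6 × |1563 K − 299.9 K| / 0.0805 = 5.09×10^5 W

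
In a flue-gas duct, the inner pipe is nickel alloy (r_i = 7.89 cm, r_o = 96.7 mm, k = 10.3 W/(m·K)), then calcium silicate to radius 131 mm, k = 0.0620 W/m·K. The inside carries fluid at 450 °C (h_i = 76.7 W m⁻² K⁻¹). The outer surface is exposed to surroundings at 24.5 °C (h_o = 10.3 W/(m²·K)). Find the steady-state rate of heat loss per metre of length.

Q' = 459 W/m

Treat each layer as a resistance in series:
  R'_conv,in = 1/(2πr h) = 1/(2π·0.0789·76.7) = 0.02630 m·K/W
  R'_nickel alloy = ln(0.0967/0.0789)/(2πk) = 0.2034/(2π·10.3) = 0.003143 m·K/W
  R'_calcium silicate = ln(0.131/0.0967)/(2πk) = 0.3036/(2π·0.0620) = 0.7793 m·K/W
  R'_conv,out = 1/(2πr h) = 1/(2π·0.131·10.3) = 0.1180 m·K/W
ΣR = 0.02630 + 0.003143 + 0.7793 + 0.1180 = 0.9267 m·K/W
Q' = ΔT/ΣR = (450 °C − 24.5 °C)/0.9267 = 459 W/m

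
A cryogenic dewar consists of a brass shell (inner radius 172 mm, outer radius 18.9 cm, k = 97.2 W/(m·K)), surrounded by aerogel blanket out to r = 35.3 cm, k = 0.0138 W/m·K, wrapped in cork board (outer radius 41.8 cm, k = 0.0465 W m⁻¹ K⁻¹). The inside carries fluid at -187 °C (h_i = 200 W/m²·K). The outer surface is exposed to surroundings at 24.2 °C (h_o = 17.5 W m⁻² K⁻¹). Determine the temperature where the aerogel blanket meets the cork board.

T = 13.2 °C

Treat each layer as a resistance in series:
  R_conv,in = 1/(4πr²h) = 1/(4π·0.172²·200) = 0.01345 K/W
  R_brass = (1/0.172 − 1/0.189)/(4πk) = 0.5229/(4π·97.2) = 4.281×10^-4 K/W
  R_aerogel blanket = (1/0.189 − 1/0.353)/(4πk) = 2.458/(4π·0.0138) = 14.17 K/W
  R_cork board = (1/0.353 − 1/0.418)/(4πk) = 0.4405/(4π·0.0465) = 0.7539 K/W
  R_conv,out = 1/(4πr²h) = 1/(4π·0.418²·17.5) = 0.02603 K/W
ΣR = 0.01345 + 4.281×10^-4 + 14.17 + 0.7539 + 0.02603 = 14.96 K/W
Q = ΔT/ΣR = (-187 °C − 24.2 °C)/14.96 = -14.12 W
From the inner boundary to the aerogel blanket/cork board interface, ΣR_partial = 14.18 K/W.
T_interface = T_in − Q·ΣR_partial = -187 °C − (-14.12)(14.18) = 13.2 °C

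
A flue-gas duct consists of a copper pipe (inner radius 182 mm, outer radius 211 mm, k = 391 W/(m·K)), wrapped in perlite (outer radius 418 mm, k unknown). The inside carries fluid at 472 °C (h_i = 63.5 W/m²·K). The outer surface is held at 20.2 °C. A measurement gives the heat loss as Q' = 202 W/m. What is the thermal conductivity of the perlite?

ΣR = ΔT/Q' = |472 − 20.2|/202 = 2.237 m·K/W
Known resistances:
  R'_conv,in = 1/(2πr h) = 1/(2π·0.182·63.5) = 0.01377 m·K/W
  R'_copper = ln(0.211/0.182)/(2πk) = 0.1479/(2π·391) = 6.018×10^-5 m·K/W
R_perlite = ΣR − ΣR_known = 2.237 − 0.01383 = 2.223 m·K/W
ln(r₂/r₁)/(2πk) = 2.223 ⇒ k = 0.6836/(2π·2.223) = 0.0489 W/m·K

k = 0.0489 W/m·K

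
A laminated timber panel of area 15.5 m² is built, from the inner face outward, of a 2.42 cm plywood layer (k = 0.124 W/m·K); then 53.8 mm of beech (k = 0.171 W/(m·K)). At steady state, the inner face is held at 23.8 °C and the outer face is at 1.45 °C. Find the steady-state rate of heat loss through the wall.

Q = 680 W

Series thermal resistances, inner to outer:
  R_plywood = L/(kA) = 0.0242/(0.124·15.5) = 0.01259 K/W
  R_beech = L/(kA) = 0.0538/(0.171·15.5) = 0.02030 K/W
ΣR = 0.01259 + 0.02030 = 0.03289 K/W
Q = ΔT/ΣR = (23.8 °C − 1.45 °C)/0.03289 = 680 W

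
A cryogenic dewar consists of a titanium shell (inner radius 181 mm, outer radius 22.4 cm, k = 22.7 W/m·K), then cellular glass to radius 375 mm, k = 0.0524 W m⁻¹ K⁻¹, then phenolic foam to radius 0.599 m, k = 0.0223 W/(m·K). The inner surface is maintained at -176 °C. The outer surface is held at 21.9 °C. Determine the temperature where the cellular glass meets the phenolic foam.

T = -90.0 °C

Series thermal resistances, inner to outer:
  R_titanium = (1/0.181 − 1/0.224)/(4πk) = 1.061/(4π·22.7) = 0.003718 K/W
  R_cellular glass = (1/0.224 − 1/0.375)/(4πk) = 1.798/(4π·0.0524) = 2.730 K/W
  R_phenolic foam = (1/0.375 − 1/0.599)/(4πk) = 0.9972/(4π·0.0223) = 3.559 K/W
ΣR = 0.003718 + 2.730 + 3.559 = 6.293 K/W
Q = ΔT/ΣR = (-176 °C − 21.9 °C)/6.293 = -31.45 W
From the inner boundary to the cellular glass/phenolic foam interface, ΣR_partial = 2.734 K/W.
T_interface = T_in − Q·ΣR_partial = -176 °C − (-31.45)(2.734) = -90.0 °C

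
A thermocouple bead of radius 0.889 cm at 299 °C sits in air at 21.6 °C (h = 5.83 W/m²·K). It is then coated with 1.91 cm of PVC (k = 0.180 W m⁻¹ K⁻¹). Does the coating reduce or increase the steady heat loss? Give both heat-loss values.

increases: 1.61 → 5.40 W

Critical radius for a sphere: r_cr = 2k/h = 0.0617 m = 6.17 cm.
Outer radius after coating: r₂ = 0.00889 + 0.0191 = 0.02799 m.
Since r₁ < r_cr and r₂ ≤ r_cr, the coating moves toward the maximum at r_cr — heat loss rises.
Bare: R = 1/(4πr₁²h) = 172.7 K/W; Q = 277.4/172.7 = 1.61 W.
Coated: R = R_cond + R_conv = 51.36 K/W; Q = 277.4/51.36 = 5.40 W.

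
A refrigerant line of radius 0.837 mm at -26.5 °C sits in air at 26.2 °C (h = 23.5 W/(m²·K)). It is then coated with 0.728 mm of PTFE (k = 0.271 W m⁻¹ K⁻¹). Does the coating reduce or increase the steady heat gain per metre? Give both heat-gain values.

Critical radius for a cylinder: r_cr = k/h = 0.0115 m = 1.15 cm.
Outer radius after coating: r₂ = 8.37×10^-4 + 7.28×10^-4 = 0.001565 m.
Since r₁ < r_cr and r₂ ≤ r_cr, the coating moves toward the maximum at r_cr — heat gain rises.
Bare: R = 1/(2πr₁h) = 8.091 m·K/W; Q = 52.7/8.091 = 6.51 W/m.
Coated: R = R_cond + R_conv = 4.695 m·K/W; Q = 52.7/4.695 = 11.2 W/m.

increases: 6.51 → 11.2 W/m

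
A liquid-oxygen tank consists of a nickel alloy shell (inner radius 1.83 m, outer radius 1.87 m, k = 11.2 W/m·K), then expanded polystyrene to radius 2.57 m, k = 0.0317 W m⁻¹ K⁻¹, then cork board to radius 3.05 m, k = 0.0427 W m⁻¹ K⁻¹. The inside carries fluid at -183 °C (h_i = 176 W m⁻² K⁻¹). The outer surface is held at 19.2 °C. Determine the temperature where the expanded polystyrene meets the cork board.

Resistance network (inner→outer):
  R_conv,in = 1/(4πr²h) = 1/(4π·1.83²·176) = 1.350×10^-4 K/W
  R_nickel alloy = (1/1.83 − 1/1.87)/(4πk) = 0.01169/(4π·11.2) = 8.305×10^-5 K/W
  R_expanded polystyrene = (1/1.87 − 1/2.57)/(4πk) = 0.1457/(4π·0.0317) = 0.3656 K/W
  R_cork board = (1/2.57 − 1/3.05)/(4πk) = 0.06124/(4π·0.0427) = 0.1141 K/W
ΣR = 1.350×10^-4 + 8.305×10^-5 + 0.3656 + 0.1141 = 0.4799 K/W
Q = ΔT/ΣR = (-183 °C − 19.2 °C)/0.4799 = -421.3 W
From the inner boundary to the expanded polystyrene/cork board interface, ΣR_partial = 0.3658 K/W.
T_interface = T_in − Q·ΣR_partial = -183 °C − (-421.3)(0.3658) = -28.9 °C

T = -28.9 °C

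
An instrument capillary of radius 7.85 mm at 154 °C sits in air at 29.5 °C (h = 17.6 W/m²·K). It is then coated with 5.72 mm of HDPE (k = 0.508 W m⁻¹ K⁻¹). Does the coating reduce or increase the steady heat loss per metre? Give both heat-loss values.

Critical radius for a cylinder: r_cr = k/h = 0.0289 m = 2.89 cm.
Outer radius after coating: r₂ = 0.00785 + 0.00572 = 0.01357 m.
Since r₁ < r_cr and r₂ ≤ r_cr, the coating moves toward the maximum at r_cr — heat loss rises.
Bare: R = 1/(2πr₁h) = 1.152 m·K/W; Q = 124.5/1.152 = 108 W/m.
Coated: R = R_cond + R_conv = 0.8379 m·K/W; Q = 124.5/0.8379 = 149 W/m.

increases: 108 → 149 W/m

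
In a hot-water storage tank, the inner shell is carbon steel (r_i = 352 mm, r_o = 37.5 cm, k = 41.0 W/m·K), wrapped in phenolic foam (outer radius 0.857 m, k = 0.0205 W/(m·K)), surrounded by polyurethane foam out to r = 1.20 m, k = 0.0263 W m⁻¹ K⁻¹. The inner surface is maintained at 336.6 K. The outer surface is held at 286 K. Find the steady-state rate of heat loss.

Treat each layer as a resistance in series:
  R_carbon steel = (1/0.352 − 1/0.375)/(4πk) = 0.1742/(4π·41.0) = 3.382×10^-4 K/W
  R_phenolic foam = (1/0.375 − 1/0.857)/(4πk) = 1.500/(4π·0.0205) = 5.822 K/W
  R_polyurethane foam = (1/0.857 − 1/1.20)/(4πk) = 0.3335/(4π·0.0263) = 1.009 K/W
ΣR = 3.382×10^-4 + 5.822 + 1.009 = 6.831 K/W
Q = ΔT/ΣR = (336.6 K − 286 K)/6.831 = 7.41 W

Q = 7.41 W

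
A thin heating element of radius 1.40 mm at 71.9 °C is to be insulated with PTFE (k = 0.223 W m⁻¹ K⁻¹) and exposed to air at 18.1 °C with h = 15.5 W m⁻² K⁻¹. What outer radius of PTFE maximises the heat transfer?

r_cr = 1.44 cm

For a cylinder, r_cr = k_ins/h = 0.223/15.5 = 0.0144 m = 1.44 cm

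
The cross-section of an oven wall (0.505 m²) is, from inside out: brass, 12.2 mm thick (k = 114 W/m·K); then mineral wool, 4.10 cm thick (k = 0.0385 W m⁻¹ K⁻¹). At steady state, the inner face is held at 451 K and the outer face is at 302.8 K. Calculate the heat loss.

Resistance network (inner→outer):
  R_brass = L/(kA) = 0.0122/(114·0.505) = 2.119×10^-4 K/W
  R_mineral wool = L/(kA) = 0.0410/(0.0385·0.505) = 2.109 K/W
ΣR = 2.119×10^-4 + 2.109 = 2.109 K/W
Q = ΔT/ΣR = (451 K − 302.8 K)/2.109 = 70.3 W

Q = 70.3 W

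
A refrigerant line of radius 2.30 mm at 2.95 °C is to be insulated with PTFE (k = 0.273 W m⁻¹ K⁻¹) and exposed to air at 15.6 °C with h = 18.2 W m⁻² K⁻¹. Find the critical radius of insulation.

r_cr = 1.50 cm

For a cylinder, r_cr = k_ins/h = 0.273/18.2 = 0.0150 m = 1.50 cm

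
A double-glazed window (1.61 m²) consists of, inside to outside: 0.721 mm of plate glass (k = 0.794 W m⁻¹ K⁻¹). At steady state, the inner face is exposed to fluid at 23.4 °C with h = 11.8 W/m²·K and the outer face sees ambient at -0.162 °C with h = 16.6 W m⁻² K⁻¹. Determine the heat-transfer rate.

Q = 260 W

Series thermal resistances, inner to outer:
  R_conv,in = 1/(hA) = 1/(11.8·1.61) = 0.05264 K/W
  R_plate glass = L/(kA) = 7.21×10^-4/(0.794·1.61) = 5.640×10^-4 K/W
  R_conv,out = 1/(hA) = 1/(16.6·1.61) = 0.03742 K/W
ΣR = 0.05264 + 5.640×10^-4 + 0.03742 = 0.09062 K/W
Q = ΔT/ΣR = (23.4 °C − -0.162 °C)/0.09062 = 260 W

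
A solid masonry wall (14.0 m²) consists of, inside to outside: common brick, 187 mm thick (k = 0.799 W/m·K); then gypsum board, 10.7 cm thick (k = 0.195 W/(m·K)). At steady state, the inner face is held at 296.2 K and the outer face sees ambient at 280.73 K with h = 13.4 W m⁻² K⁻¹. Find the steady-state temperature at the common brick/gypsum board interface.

Series thermal resistances, inner to outer:
  R_common brick = L/(kA) = 0.187/(0.799·14.0) = 0.01672 K/W
  R_gypsum board = L/(kA) = 0.107/(0.195·14.0) = 0.03919 K/W
  R_conv,out = 1/(hA) = 1/(13.4·14.0) = 0.005330 K/W
ΣR = 0.01672 + 0.03919 + 0.005330 = 0.06124 K/W
Q = ΔT/ΣR = (296.2 K − 280.73 K)/0.06124 = 252.6 W
From the inner boundary to the common brick/gypsum board interface, ΣR_partial = 0.01672 K/W.
T_interface = T_in − Q·ΣR_partial = 296.2 K − (252.6)(0.01672) = 292.0 K

T = 292.0 K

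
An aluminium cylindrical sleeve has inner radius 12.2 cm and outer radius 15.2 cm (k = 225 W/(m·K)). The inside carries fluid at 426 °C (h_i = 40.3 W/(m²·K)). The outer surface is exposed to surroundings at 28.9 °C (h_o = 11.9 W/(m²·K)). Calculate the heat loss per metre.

Q' = 3.30 kW/m

Treat each layer as a resistance in series:
  R'_conv,in = 1/(2πr h) = 1/(2π·0.122·40.3) = 0.03237 m·K/W
  R'_aluminium = ln(0.152/0.122)/(2πk) = 0.2199/(2π·225) = 1.555×10^-4 m·K/W
  R'_conv,out = 1/(2πr h) = 1/(2π·0.152·11.9) = 0.08799 m·K/W
ΣR = 0.03237 + 1.555×10^-4 + 0.08799 = 0.1205 m·K/W
Q' = ΔT/ΣR = (426 °C − 28.9 °C)/0.1205 = 3300 W/m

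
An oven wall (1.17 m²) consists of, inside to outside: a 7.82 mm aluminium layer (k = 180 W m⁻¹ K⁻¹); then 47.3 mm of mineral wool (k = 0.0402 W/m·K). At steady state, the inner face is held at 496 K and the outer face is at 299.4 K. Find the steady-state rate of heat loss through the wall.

Series thermal resistances, inner to outer:
  R_aluminium = L/(kA) = 0.00782/(180·1.17) = 3.713×10^-5 K/W
  R_mineral wool = L/(kA) = 0.0473/(0.0402·1.17) = 1.006 K/W
ΣR = 3.713×10^-5 + 1.006 = 1.006 K/W
Q = ΔT/ΣR = (496 K − 299.4 K)/1.006 = 195 W

Q = 195 W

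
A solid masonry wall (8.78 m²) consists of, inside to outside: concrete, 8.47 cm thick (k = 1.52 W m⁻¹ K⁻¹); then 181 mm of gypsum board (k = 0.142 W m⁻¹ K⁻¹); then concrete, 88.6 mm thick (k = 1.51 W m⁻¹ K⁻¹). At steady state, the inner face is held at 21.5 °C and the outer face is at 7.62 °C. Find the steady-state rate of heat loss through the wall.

Q = 87.7 W

Resistance network (inner→outer):
  R_concrete = L/(kA) = 0.0847/(1.52·8.78) = 0.006347 K/W
  R_gypsum board = L/(kA) = 0.181/(0.142·8.78) = 0.1452 K/W
  R_concrete = L/(kA) = 0.0886/(1.51·8.78) = 0.006683 K/W
ΣR = 0.006347 + 0.1452 + 0.006683 = 0.1582 K/W
Q = ΔT/ΣR = (21.5 °C − 7.62 °C)/0.1582 = 87.7 W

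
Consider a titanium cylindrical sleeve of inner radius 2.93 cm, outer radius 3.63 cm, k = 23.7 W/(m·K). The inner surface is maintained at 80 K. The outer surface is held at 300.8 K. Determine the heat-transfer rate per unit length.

Q' = 2πk·ΔT/ln(r₂/r₁) = 2π × 23.7 × 220.8 / ln(0.0363/0.0293) = 1.53×10^5 W/m

Q' = 153 kW/m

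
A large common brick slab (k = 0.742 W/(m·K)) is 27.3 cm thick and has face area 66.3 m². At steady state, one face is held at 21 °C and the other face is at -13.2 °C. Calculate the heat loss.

Q = kA·ΔT/L = 0.742 × 66.3 × |21 °C − -13.2 °C| / 0.273 = 6160 W

Q = 6.16 kW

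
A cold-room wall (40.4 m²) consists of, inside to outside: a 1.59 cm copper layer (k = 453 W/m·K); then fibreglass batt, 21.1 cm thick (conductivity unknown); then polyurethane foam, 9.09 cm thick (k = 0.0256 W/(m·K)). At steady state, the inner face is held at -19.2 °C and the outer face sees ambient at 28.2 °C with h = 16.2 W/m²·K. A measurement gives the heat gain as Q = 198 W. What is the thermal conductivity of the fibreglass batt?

ΣR = ΔT/Q = |-19.2 − 28.2|/198 = 0.2394 K/W
Known resistances:
  R_copper = L/(kA) = 0.0159/(453·40.4) = 8.688×10^-7 K/W
  R_polyurethane foam = L/(kA) = 0.0909/(0.0256·40.4) = 0.08789 K/W
  R_conv,out = 1/(hA) = 1/(16.2·40.4) = 0.001528 K/W
R_fibreglass batt = ΣR − ΣR_known = 0.2394 − 0.08942 = 0.1500 K/W
L/(kA) = 0.1500 ⇒ k = 0.211/(0.1500·40.4) = 0.0348 W/m·K

k = 0.0348 W/m·K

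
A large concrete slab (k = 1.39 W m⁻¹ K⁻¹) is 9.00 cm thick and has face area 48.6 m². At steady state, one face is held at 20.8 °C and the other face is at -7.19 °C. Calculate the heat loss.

Q = kA·ΔT/L = 1.39 × 48.6 × |20.8 °C − -7.19 °C| / 0.0900 = 21000 W

Q = 21.0 kW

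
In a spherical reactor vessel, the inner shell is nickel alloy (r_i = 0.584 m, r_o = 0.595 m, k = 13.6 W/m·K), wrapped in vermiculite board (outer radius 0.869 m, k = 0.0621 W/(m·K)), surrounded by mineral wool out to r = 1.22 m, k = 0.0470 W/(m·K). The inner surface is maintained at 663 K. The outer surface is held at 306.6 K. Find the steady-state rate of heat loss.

Q = 287 W

Treat each layer as a resistance in series:
  R_nickel alloy = (1/0.584 − 1/0.595)/(4πk) = 0.03166/(4π·13.6) = 1.852×10^-4 K/W
  R_vermiculite board = (1/0.595 − 1/0.869)/(4πk) = 0.5299/(4π·0.0621) = 0.6791 K/W
  R_mineral wool = (1/0.869 − 1/1.22)/(4πk) = 0.3311/(4π·0.0470) = 0.5606 K/W
ΣR = 1.852×10^-4 + 0.6791 + 0.5606 = 1.240 K/W
Q = ΔT/ΣR = (663 K − 306.6 K)/1.240 = 287 W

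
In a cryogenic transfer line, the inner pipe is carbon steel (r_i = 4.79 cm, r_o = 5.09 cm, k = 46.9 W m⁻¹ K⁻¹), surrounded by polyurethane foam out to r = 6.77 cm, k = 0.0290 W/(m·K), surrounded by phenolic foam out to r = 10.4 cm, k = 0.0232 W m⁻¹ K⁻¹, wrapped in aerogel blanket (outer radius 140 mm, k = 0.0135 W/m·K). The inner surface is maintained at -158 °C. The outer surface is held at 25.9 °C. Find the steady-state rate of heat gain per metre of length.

Series thermal resistances, inner to outer:
  R'_carbon steel = ln(0.0509/0.0479)/(2πk) = 0.06075/(2π·46.9) = 2.061×10^-4 m·K/W
  R'_polyurethane foam = ln(0.0677/0.0509)/(2πk) = 0.2852/(2π·0.0290) = 1.565 m·K/W
  R'_phenolic foam = ln(0.104/0.0677)/(2πk) = 0.4293/(2π·0.0232) = 2.945 m·K/W
  R'_aerogel blanket = ln(0.140/0.104)/(2πk) = 0.2973/(2π·0.0135) = 3.504 m·K/W
ΣR = 2.061×10^-4 + 1.565 + 2.945 + 3.504 = 8.014 m·K/W
Q' = ΔT/ΣR = (-158 °C − 25.9 °C)/8.014 = -22.9 W/m
(Negative Q' ⇒ heat flows inward; heat gain = 22.9 W/m.)

Q' = 22.9 W/m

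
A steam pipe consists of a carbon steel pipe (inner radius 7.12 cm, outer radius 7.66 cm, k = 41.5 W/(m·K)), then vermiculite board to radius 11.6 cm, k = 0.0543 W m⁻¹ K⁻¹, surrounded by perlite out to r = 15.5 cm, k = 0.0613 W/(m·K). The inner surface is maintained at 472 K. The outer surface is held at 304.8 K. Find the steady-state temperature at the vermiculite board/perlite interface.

Resistance network (inner→outer):
  R'_carbon steel = ln(0.0766/0.0712)/(2πk) = 0.07310/(2π·41.5) = 2.804×10^-4 m·K/W
  R'_vermiculite board = ln(0.116/0.0766)/(2πk) = 0.4150/(2π·0.0543) = 1.216 m·K/W
  R'_perlite = ln(0.155/0.116)/(2πk) = 0.2898/(2π·0.0613) = 0.7525 m·K/W
ΣR = 2.804×10^-4 + 1.216 + 0.7525 = 1.969 m·K/W
Q' = ΔT/ΣR = (472 K − 304.8 K)/1.969 = 84.92 W/m
From the inner boundary to the vermiculite board/perlite interface, ΣR_partial = 1.216 m·K/W.
T_interface = T_in − Q'·ΣR_partial = 472 K − (84.92)(1.216) = 368.7 K

T = 368.7 K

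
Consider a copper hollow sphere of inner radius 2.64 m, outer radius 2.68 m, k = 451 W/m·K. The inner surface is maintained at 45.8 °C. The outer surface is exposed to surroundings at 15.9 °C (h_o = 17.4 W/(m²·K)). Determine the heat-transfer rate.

Q = 46900 W

Series thermal resistances, inner to outer:
  R_copper = (1/2.64 − 1/2.68)/(4πk) = 0.005654/(4π·451) = 9.976×10^-7 K/W
  R_conv,out = 1/(4πr²h) = 1/(4π·2.68²·17.4) = 6.368×10^-4 K/W
ΣR = 9.976×10^-7 + 6.368×10^-4 = 6.378×10^-4 K/W
Q = ΔT/ΣR = (45.8 °C − 15.9 °C)/6.378×10^-4 = 46900 W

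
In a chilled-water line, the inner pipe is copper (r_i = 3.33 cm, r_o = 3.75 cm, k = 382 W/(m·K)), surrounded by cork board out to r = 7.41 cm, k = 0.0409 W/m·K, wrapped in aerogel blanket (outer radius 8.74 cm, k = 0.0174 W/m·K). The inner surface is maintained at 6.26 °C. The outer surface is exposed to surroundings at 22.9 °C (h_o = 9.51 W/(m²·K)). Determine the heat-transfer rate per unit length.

Q' = 3.82 W/m

Treat each layer as a resistance in series:
  R'_copper = ln(0.0375/0.0333)/(2πk) = 0.1188/(2π·382) = 4.949×10^-5 m·K/W
  R'_cork board = ln(0.0741/0.0375)/(2πk) = 0.6811/(2π·0.0409) = 2.650 m·K/W
  R'_aerogel blanket = ln(0.0874/0.0741)/(2πk) = 0.1651/(2π·0.0174) = 1.510 m·K/W
  R'_conv,out = 1/(2πr h) = 1/(2π·0.0874·9.51) = 0.1915 m·K/W
ΣR = 4.949×10^-5 + 2.650 + 1.510 + 0.1915 = 4.352 m·K/W
Q' = ΔT/ΣR = (6.26 °C − 22.9 °C)/4.352 = -3.82 W/m
(Negative Q' ⇒ heat flows inward; heat gain = 3.82 W/m.)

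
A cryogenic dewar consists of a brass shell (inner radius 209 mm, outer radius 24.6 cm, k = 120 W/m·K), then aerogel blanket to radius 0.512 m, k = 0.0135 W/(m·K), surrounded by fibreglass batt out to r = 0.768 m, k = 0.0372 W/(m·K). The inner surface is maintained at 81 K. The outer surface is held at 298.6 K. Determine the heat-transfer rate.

Treat each layer as a resistance in series:
  R_brass = (1/0.209 − 1/0.246)/(4πk) = 0.7196/(4π·120) = 4.772×10^-4 K/W
  R_aerogel blanket = (1/0.246 − 1/0.512)/(4πk) = 2.112/(4π·0.0135) = 12.45 K/W
  R_fibreglass batt = (1/0.512 − 1/0.768)/(4πk) = 0.6510/(4π·0.0372) = 1.393 K/W
ΣR = 4.772×10^-4 + 12.45 + 1.393 = 13.84 K/W
Q = ΔT/ΣR = (81 K − 298.6 K)/13.84 = -15.7 W
(Negative Q ⇒ heat flows inward; heat gain = 15.7 W.)

Q = 15.7 W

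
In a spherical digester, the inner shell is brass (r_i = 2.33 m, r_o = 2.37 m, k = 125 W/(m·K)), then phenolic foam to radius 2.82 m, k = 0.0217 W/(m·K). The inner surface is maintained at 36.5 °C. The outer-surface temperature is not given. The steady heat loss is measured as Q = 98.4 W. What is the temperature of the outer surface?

Sum the resistances:
  R_brass = (1/2.33 − 1/2.37)/(4πk) = 0.007244/(4π·125) = 4.611×10^-6 K/W
  R_phenolic foam = (1/2.37 − 1/2.82)/(4πk) = 0.06733/(4π·0.0217) = 0.2469 K/W
ΣR = 0.2469 K/W
ΔT = Q·ΣR = 98.4 × 0.2469 = 24.29 K
Heat flows outward, so T_out = T_in − ΔT = 36.5 − 24.29 = 12.2 °C

T_out = 12.2 °C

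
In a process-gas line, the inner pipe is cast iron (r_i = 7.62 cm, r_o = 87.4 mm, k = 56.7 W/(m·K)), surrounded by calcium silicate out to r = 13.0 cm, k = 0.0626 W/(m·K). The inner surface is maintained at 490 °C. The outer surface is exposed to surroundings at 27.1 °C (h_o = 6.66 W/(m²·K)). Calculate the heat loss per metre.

Q' = 388 W/m

Treat each layer as a resistance in series:
  R'_cast iron = ln(0.0874/0.0762)/(2πk) = 0.1371/(2π·56.7) = 3.849×10^-4 m·K/W
  R'_calcium silicate = ln(0.130/0.0874)/(2πk) = 0.3970/(2π·0.0626) = 1.009 m·K/W
  R'_conv,out = 1/(2πr h) = 1/(2π·0.130·6.66) = 0.1838 m·K/W
ΣR = 3.849×10^-4 + 1.009 + 0.1838 = 1.193 m·K/W
Q' = ΔT/ΣR = (490 °C − 27.1 °C)/1.193 = 388 W/m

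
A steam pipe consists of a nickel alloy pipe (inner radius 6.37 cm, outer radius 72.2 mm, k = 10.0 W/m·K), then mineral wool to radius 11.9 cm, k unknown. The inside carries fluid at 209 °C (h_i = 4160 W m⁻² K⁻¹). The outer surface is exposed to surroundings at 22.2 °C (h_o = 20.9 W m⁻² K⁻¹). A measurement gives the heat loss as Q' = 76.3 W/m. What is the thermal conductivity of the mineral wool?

k = 0.0334 W/m·K

ΣR = ΔT/Q' = |209 − 22.2|/76.3 = 2.448 m·K/W
Known resistances:
  R'_conv,in = 1/(2πr h) = 1/(2π·0.0637·4160) = 6.006×10^-4 m·K/W
  R'_nickel alloy = ln(0.0722/0.0637)/(2πk) = 0.1253/(2π·10.0) = 0.001994 m·K/W
  R'_conv,out = 1/(2πr h) = 1/(2π·0.119·20.9) = 0.06399 m·K/W
R_mineral wool = ΣR − ΣR_known = 2.448 − 0.06658 = 2.381 m·K/W
ln(r₂/r₁)/(2πk) = 2.381 ⇒ k = 0.4997/(2π·2.381) = 0.0334 W/m·K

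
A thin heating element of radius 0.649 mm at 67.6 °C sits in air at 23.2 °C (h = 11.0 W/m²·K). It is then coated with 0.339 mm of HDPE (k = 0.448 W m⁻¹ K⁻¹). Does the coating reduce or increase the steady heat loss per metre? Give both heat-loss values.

Critical radius for a cylinder: r_cr = k/h = 0.0407 m = 4.07 cm.
Outer radius after coating: r₂ = 6.49×10^-4 + 3.39×10^-4 = 0.000988 m.
Since r₁ < r_cr and r₂ ≤ r_cr, the coating moves toward the maximum at r_cr — heat loss rises.
Bare: R = 1/(2πr₁h) = 22.29 m·K/W; Q = 44.4/22.29 = 1.99 W/m.
Coated: R = R_cond + R_conv = 14.79 m·K/W; Q = 44.4/14.79 = 3.00 W/m.

increases: 1.99 → 3.00 W/m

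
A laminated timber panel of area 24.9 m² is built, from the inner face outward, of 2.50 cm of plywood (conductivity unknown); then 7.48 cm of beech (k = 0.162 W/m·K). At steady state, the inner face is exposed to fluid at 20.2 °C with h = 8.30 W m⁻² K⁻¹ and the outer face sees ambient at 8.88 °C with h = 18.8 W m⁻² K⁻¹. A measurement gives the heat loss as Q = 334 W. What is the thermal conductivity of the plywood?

ΣR = ΔT/Q = |20.2 − 8.88|/334 = 0.03389 K/W
Known resistances:
  R_conv,in = 1/(hA) = 1/(8.30·24.9) = 0.004839 K/W
  R_beech = L/(kA) = 0.0748/(0.162·24.9) = 0.01854 K/W
  R_conv,out = 1/(hA) = 1/(18.8·24.9) = 0.002136 K/W
R_plywood = ΣR − ΣR_known = 0.03389 − 0.02552 = 0.008370 K/W
L/(kA) = 0.008370 ⇒ k = 0.0250/(0.008370·24.9) = 0.120 W/m·K

k = 0.120 W/m·K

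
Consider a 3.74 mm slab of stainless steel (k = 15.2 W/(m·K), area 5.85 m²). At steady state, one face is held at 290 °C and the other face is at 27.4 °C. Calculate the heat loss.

Q = 6240 kW

Q = kA·ΔT/L = 15.2 × 5.85 × |290 °C − 27.4 °C| / 0.00374 = 6.24×10^6 W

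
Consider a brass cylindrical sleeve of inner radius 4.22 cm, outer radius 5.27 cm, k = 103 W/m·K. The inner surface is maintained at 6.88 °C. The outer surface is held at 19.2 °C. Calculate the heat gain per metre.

Q' = 35.9 kW/m

Q' = 2πk·ΔT/ln(r₂/r₁) = 2π × 103 × 12.32 / ln(0.0527/0.0422) = 35900 W/m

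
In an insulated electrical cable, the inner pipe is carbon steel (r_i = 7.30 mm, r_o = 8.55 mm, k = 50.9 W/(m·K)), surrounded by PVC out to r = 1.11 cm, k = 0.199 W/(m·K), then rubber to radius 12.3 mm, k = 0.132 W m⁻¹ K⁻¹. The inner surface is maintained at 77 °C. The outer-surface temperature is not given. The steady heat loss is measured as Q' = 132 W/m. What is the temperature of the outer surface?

Series resistances:
  R'_carbon steel = ln(0.00855/0.00730)/(2πk) = 0.1581/(2π·50.9) = 4.942×10^-4 m·K/W
  R'_PVC = ln(0.0111/0.00855)/(2πk) = 0.2610/(2π·0.199) = 0.2088 m·K/W
  R'_rubber = ln(0.0123/0.0111)/(2πk) = 0.1027/(2π·0.132) = 0.1238 m·K/W
ΣR = 0.3330 m·K/W
ΔT = Q'·ΣR = 132 × 0.3330 = 43.96 K
Heat flows outward, so T_out = T_in − ΔT = 77 − 43.96 = 33.0 °C

T_out = 33.0 °C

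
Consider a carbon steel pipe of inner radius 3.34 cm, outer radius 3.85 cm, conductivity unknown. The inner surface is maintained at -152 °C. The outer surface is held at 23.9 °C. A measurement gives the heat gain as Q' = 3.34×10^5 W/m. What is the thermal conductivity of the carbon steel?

k = 42.9 W/m·K

ΣR = ΔT/Q' = |-152 − 23.9|/3.34×10^5 = 5.266×10^-4 m·K/W
ln(r₂/r₁)/(2πk) = 5.266×10^-4 ⇒ k = 0.1421/(2π·5.266×10^-4) = 42.9 W/m·K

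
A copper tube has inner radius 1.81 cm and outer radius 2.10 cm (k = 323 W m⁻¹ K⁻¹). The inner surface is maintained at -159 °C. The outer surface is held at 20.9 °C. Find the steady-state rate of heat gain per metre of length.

Q' = 2πk·ΔT/ln(r₂/r₁) = 2π × 323 × 179.9 / ln(0.0210/0.0181) = 2.46×10^6 W/m

Q' = 2460 kW/m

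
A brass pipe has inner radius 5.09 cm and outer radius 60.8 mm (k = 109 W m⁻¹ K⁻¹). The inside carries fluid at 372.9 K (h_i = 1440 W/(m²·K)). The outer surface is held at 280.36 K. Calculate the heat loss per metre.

Resistance network (inner→outer):
  R'_conv,in = 1/(2πr h) = 1/(2π·0.0509·1440) = 0.002171 m·K/W
  R'_brass = ln(0.0608/0.0509)/(2πk) = 0.1777/(2π·109) = 2.595×10^-4 m·K/W
ΣR = 0.002171 + 2.595×10^-4 = 0.002431 m·K/W
Q' = ΔT/ΣR = (372.9 K − 280.36 K)/0.002431 = 38100 W/m

Q' = 38.1 kW/m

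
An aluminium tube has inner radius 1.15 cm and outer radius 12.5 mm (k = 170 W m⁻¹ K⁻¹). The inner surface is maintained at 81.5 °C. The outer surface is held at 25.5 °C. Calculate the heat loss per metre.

Q' = 2πk·ΔT/ln(r₂/r₁) = 2π × 170 × 56 / ln(0.0125/0.0115) = 7.17×10^5 W/m

Q' = 7.17×10^5 W/m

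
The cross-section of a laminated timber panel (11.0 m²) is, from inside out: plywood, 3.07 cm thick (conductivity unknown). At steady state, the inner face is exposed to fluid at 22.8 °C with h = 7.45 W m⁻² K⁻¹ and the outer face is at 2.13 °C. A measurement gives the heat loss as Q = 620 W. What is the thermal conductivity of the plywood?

k = 0.132 W/m·K

ΣR = ΔT/Q = |22.8 − 2.13|/620 = 0.03334 K/W
Known resistances:
  R_conv,in = 1/(hA) = 1/(7.45·11.0) = 0.01220 K/W
R_plywood = ΣR − ΣR_known = 0.03334 − 0.01220 = 0.02114 K/W
L/(kA) = 0.02114 ⇒ k = 0.0307/(0.02114·11.0) = 0.132 W/m·K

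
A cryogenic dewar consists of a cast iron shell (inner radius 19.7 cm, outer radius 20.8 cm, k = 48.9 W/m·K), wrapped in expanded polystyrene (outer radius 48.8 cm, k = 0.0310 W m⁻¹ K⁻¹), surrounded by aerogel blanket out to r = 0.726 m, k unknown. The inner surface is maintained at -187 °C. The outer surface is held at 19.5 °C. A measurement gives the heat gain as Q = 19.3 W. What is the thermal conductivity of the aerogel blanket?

ΣR = ΔT/Q = |-187 − 19.5|/19.3 = 10.70 K/W
Known resistances:
  R_cast iron = (1/0.197 − 1/0.208)/(4πk) = 0.2684/(4π·48.9) = 4.369×10^-4 K/W
  R_expanded polystyrene = (1/0.208 − 1/0.488)/(4πk) = 2.759/(4π·0.0310) = 7.081 K/W
R_aerogel blanket = ΣR − ΣR_known = 10.70 − 7.081 = 3.619 K/W
(1/r₁−1/r₂)/(4πk) = 3.619 ⇒ k = 0.6718/(4π·3.619) = 0.0148 W/m·K

k = 0.0148 W/m·K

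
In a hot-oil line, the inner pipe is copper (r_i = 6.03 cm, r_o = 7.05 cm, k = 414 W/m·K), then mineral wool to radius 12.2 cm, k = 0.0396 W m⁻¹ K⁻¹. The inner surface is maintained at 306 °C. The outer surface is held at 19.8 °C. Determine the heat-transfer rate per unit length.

Series thermal resistances, inner to outer:
  R'_copper = ln(0.0705/0.0603)/(2πk) = 0.1563/(2π·414) = 6.008×10^-5 m·K/W
  R'_mineral wool = ln(0.122/0.0705)/(2πk) = 0.5484/(2π·0.0396) = 2.204 m·K/W
ΣR = 6.008×10^-5 + 2.204 = 2.204 m·K/W
Q' = ΔT/ΣR = (306 °C − 19.8 °C)/2.204 = 130 W/m

Q' = 130 W/m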